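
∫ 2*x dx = x^2 + C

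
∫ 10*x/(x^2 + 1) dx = 5*log(x^2 + 1) + C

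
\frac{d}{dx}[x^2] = 2*x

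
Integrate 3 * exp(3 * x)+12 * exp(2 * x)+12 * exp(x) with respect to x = (exp(x) + 2)^3 + C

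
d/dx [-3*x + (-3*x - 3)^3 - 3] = -81*x^2 - 162*x - 84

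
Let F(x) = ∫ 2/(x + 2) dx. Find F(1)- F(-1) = 2*log(3)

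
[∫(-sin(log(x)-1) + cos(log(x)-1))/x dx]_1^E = -cos(1) + sin(1) + 1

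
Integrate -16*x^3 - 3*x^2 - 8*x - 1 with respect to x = -4*x^4 - x^3 - 4*x^2 - x + C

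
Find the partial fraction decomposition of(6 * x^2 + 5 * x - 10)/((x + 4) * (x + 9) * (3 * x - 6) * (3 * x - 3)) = -431/(4950*(x + 9)) + 11/(225*(x + 4)) - 1/(450*(x - 1)) + 4/(99*(x - 2))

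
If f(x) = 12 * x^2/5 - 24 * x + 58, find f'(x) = 24*x/5 - 24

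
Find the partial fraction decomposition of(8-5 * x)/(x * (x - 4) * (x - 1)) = -1/(x - 1) - 1/(x - 4) + 2/x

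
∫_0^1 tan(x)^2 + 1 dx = tan(1)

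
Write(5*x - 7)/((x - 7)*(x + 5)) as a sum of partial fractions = 8/(3*(x + 5)) + 7/(3*(x - 7))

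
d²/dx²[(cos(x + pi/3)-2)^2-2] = sqrt(3)*sin(2*x) + cos(2*x) + 4*cos(x + pi/3)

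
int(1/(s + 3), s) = log(3*s + 9) + C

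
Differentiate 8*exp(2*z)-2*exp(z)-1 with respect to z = 16*exp(2*z) - 2*exp(z)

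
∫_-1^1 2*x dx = 0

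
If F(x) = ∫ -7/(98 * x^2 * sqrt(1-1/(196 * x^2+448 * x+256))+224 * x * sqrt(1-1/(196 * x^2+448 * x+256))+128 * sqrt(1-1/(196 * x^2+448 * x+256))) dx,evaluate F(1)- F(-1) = -2*pi/3 + asec(-30)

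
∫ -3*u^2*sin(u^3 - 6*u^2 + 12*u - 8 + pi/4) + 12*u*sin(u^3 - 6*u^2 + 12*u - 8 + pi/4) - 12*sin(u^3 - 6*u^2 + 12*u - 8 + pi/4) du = cos((u - 2)^3 + pi/4) + C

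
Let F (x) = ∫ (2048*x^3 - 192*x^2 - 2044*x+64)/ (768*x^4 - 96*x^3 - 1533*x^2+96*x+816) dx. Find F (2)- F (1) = -2*log(17/16)/3 + 2*log(533/4)/3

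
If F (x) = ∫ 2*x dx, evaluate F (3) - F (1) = 8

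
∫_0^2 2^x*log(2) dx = 3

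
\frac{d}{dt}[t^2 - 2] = 2*t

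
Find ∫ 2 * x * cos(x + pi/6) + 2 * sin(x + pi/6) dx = 2*x*sin(x + pi/6) + C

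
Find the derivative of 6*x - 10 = 6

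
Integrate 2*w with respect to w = w^2 + C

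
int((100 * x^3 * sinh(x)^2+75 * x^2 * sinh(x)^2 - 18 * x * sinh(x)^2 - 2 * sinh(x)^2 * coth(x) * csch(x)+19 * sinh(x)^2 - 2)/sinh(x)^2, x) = 25*x^4 + 25*x^3 - 9*x^2 + 19*x + 2*coth(x) + 2*csch(x) + C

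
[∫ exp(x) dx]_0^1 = -1 + E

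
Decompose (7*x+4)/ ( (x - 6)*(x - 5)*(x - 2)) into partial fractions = 3/(2*(x - 2)) - 13/(x - 5) + 23/(2*(x - 6))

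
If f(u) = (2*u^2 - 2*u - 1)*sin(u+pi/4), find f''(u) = -2*u^2*sin(u + pi/4) + 2*u*sin(u + pi/4) + 8*u*cos(u + pi/4) + 5*sin(u + pi/4) - 4*cos(u + pi/4)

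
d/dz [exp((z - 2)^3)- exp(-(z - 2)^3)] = (3*z^2*exp(2*z^3 - 12*z^2 + 24*z - 16) + 3*z^2 - 12*z*exp(2*z^3 - 12*z^2 + 24*z - 16) - 12*z + 12*exp(2*z^3 - 12*z^2 + 24*z - 16) + 12)*exp(-z^3 + 6*z^2 - 12*z + 8)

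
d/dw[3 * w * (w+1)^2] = 9*w^2 + 12*w + 3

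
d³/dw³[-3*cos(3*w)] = -81*sin(3*w)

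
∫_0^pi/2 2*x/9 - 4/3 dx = -4 + (-2 + pi/6)^2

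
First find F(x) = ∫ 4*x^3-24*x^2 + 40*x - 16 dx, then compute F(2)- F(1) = 3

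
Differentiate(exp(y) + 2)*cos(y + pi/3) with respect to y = -sqrt(2)*exp(y)*sin(y + pi/12) - 2*sin(y + pi/3)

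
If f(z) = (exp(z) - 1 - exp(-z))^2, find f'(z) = (2*exp(4*z) - 2*exp(3*z) - 2*exp(z) - 2)*exp(-2*z)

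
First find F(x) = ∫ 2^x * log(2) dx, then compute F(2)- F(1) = 2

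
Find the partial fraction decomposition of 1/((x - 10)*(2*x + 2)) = -1/(22*(x + 1)) + 1/(22*(x - 10))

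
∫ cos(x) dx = sin(x) + C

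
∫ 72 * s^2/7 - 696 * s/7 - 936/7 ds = 24*s^3/7 - 348*s^2/7 - 936*s/7 + C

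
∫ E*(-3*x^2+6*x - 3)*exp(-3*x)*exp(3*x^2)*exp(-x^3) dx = exp(-(x - 1)^3) + C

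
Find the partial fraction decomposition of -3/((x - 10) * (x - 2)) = 3/(8*(x - 2)) - 3/(8*(x - 10))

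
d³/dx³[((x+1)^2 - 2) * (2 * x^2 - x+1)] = 48*x + 18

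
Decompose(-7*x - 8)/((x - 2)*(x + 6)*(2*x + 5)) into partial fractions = -38/(63*(2*x + 5)) + 17/(28*(x + 6)) - 11/(36*(x - 2))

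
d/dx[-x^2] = -2*x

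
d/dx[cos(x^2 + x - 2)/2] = -(x + 1/2)*sin(x^2 + x - 2)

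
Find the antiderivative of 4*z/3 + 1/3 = 2*z^2/3 + z/3 + C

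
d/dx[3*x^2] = 6*x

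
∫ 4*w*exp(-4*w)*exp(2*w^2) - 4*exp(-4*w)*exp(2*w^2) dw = exp(2*w*(w - 2)) + C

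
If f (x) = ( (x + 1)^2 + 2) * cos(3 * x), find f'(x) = -3*x^2*sin(3*x) - 6*x*sin(3*x) + 2*x*cos(3*x) - 9*sin(3*x) + 2*cos(3*x)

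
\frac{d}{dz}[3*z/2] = 3/2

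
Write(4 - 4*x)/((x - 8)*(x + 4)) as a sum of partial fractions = -5/(3*(x + 4)) - 7/(3*(x - 8))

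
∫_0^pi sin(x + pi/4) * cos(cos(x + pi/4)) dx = 2*sin(sqrt(2)/2)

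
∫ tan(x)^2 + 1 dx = tan(x) + C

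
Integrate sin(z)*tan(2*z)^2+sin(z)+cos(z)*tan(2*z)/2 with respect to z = sin(z)*tan(2*z)/2 + C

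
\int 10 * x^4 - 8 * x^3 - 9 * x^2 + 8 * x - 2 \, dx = 2*x^5 - 2*x^4 - 3*x^3 + 4*x^2 - 2*x + C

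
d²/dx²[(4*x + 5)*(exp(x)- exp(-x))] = (4*x*exp(2*x) - 4*x + 13*exp(2*x) + 3)*exp(-x)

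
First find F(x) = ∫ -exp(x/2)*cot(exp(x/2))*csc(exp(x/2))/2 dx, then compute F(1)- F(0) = -csc(1) + csc(exp(1/2))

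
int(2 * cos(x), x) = 2*sin(x) + C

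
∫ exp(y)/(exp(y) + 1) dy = log(exp(y) + 1) + C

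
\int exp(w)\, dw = exp(w) + C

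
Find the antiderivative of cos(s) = sin(s) + C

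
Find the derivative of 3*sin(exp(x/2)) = 3*exp(x/2)*cos(exp(x/2))/2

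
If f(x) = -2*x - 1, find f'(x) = -2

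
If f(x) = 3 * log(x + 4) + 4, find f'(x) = 3/(x + 4)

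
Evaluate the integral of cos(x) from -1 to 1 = 2*sin(1)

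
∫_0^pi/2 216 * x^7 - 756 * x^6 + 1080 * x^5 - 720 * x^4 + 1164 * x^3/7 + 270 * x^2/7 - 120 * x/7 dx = 15*pi*(-3*pi^3/8 - 2*pi + 3*pi^2/2)/14 + 3*pi^2*(-3*pi^3/8 - 2*pi + 3*pi^2/2)^2/4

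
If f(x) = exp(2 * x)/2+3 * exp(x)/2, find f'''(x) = 4*exp(2*x) + 3*exp(x)/2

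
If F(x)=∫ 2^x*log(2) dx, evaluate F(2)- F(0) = 3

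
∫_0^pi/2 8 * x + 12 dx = -9 + (3 + pi)^2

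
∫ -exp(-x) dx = exp(-x) + C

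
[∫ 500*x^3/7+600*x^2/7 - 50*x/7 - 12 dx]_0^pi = -15*pi^2 - 12*pi + 5*(4*pi + 5*pi^2)^2/7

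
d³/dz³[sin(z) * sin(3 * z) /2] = 2*sin(2*z) - 16*sin(4*z)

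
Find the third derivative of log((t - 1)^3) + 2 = 6/(t^3 - 3*t^2 + 3*t - 1)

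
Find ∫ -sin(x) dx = cos(x) + C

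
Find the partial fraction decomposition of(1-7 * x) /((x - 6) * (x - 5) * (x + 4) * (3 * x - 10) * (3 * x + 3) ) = -603/(11440*(3*x - 10)) + 29/(17820*(x + 4)) - 4/(2457*(x + 1)) + 17/(405*(x - 5)) - 41/(1680*(x - 6))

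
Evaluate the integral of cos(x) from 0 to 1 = sin(1)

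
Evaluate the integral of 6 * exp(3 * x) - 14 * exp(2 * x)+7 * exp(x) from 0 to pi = -(-1 + exp(pi))^2 - exp(pi) + 1 + 2*(-1 + exp(pi))^3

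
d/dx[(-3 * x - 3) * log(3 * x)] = (-3*x*log(x) - 3*x*log(3) - 3*x - 3)/x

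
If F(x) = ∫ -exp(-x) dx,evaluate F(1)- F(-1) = -E + exp(-1)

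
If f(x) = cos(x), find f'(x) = -sin(x)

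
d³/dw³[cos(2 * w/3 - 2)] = 8*sin(2*w/3 - 2)/27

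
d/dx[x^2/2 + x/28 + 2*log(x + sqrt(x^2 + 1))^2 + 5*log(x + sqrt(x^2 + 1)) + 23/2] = (28*x^3 + 28*x^2*sqrt(x^2 + 1) + x^2 + x*sqrt(x^2 + 1) + 112*x*log(x + sqrt(x^2 + 1)) + 168*x + 112*sqrt(x^2 + 1)*log(x + sqrt(x^2 + 1)) + 140*sqrt(x^2 + 1) + 1)/(28*x^2 + 28*x*sqrt(x^2 + 1) + 28)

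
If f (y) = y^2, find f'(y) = 2*y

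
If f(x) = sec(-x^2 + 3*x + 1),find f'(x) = -2*x*tan(-x^2 + 3*x + 1)*sec(-x^2 + 3*x + 1) + 3*tan(-x^2 + 3*x + 1)*sec(-x^2 + 3*x + 1)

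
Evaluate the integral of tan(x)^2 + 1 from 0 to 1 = tan(1)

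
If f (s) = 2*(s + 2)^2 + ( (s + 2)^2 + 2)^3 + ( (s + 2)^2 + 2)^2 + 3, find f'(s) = 6*s^5 + 60*s^4 + 268*s^3 + 648*s^2 + 852*s + 488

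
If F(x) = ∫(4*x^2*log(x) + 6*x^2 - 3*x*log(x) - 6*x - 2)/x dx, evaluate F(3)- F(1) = 7*log(3) + 10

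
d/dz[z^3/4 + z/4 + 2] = 3*z^2/4 + 1/4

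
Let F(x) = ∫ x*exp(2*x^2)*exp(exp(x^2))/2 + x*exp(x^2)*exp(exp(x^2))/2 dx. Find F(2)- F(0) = -E/4 + exp(4 + exp(4))/4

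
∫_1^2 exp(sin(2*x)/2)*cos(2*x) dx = -exp(sin(2)/2) + exp(sin(4)/2)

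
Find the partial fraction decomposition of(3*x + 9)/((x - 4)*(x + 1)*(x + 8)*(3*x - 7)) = -216/(775*(3*x - 7)) + 5/(868*(x + 8)) + 3/(175*(x + 1)) + 7/(100*(x - 4))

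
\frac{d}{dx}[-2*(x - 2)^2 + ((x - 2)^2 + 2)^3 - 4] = 6*x^5 - 60*x^4 + 264*x^3 - 624*x^2 + 788*x - 424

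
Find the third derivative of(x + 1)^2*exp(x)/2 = x^2*exp(x)/2 + 4*x*exp(x) + 13*exp(x)/2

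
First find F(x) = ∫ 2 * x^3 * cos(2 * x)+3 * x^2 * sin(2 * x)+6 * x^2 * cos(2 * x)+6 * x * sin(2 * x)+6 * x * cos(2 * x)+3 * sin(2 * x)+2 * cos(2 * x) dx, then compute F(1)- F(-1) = 8*sin(2)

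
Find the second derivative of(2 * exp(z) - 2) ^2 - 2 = 16*exp(2*z) - 8*exp(z)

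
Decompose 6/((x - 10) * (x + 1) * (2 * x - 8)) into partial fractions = 3/(55*(x + 1)) - 1/(10*(x - 4)) + 1/(22*(x - 10))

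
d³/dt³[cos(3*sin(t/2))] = 3*(9*sin(t/2)*cos(3*sin(t/2)) + 9*sin(3*sin(t/2))*cos(t/2)^2 + sin(3*sin(t/2)))*cos(t/2)/8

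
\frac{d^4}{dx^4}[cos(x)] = cos(x)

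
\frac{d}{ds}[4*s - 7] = 4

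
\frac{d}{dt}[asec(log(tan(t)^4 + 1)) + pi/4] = 4*(tan(t)^2 + 1)*tan(t)^3/(sqrt(1 - 1/log(tan(t)^4 + 1)^2)*(tan(t)^4 + 1)*log(tan(t)^4 + 1)^2)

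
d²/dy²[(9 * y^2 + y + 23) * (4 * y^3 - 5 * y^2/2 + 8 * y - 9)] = 720*y^3 - 222*y^2 + 969*y - 261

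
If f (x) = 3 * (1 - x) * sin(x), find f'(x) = -3*x*cos(x) - 3*sin(x) + 3*cos(x)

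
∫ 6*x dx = 3*x^2 + C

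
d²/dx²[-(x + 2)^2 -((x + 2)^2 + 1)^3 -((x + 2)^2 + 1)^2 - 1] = -30*x^4 - 240*x^3 - 768*x^2 - 1152*x - 684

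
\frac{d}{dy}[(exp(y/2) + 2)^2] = 2*exp(y/2) + exp(y)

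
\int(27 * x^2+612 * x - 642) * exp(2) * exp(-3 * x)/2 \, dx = -3*(x + 24)*(3*x - 2)*exp(2 - 3*x)/2 + C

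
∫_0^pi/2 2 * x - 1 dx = -pi/2 + pi^2/4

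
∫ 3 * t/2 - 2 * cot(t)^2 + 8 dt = 3*t^2/4 + 10*t + 2*cot(t) + C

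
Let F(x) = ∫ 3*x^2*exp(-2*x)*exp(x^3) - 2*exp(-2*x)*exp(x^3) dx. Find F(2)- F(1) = -exp(-1) + exp(4)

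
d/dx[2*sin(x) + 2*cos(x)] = -2*sin(x) + 2*cos(x)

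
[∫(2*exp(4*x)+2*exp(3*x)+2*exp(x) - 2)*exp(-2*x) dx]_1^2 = -(-exp(-1) + 1 + E)^2 + (-exp(-2) + 1 + exp(2))^2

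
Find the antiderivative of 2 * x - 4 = x^2 - 4*x + C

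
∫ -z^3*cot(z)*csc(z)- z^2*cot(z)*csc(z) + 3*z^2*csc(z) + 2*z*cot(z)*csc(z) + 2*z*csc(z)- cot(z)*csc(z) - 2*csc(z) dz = (z^3 + z^2 - 2*z + 1)*csc(z) + C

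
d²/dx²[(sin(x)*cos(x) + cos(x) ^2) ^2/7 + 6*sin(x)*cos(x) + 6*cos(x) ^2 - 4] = -86*sin(2*x)/7 - 4*sin(4*x)/7 - 86*cos(2*x)/7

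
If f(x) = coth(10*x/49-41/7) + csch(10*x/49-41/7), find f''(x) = (200*cosh(10*x/49 - 41/7) + 50*cosh(20*x/49 - 82/7) + 150)/(2401*sinh(10*x/49 - 41/7)^3)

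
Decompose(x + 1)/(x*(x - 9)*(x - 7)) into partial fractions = -4/(7*(x - 7)) + 5/(9*(x - 9)) + 1/(63*x)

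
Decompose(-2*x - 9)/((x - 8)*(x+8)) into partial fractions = -7/(16*(x + 8)) - 25/(16*(x - 8))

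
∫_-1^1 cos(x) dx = 2*sin(1)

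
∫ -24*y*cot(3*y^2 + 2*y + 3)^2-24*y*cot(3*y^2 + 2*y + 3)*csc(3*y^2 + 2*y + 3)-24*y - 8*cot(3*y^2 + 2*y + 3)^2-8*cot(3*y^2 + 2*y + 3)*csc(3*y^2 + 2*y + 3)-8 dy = 4*cot(3*y^2 + 2*y + 3) + 4*csc(3*y^2 + 2*y + 3) + C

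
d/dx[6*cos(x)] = -6*sin(x)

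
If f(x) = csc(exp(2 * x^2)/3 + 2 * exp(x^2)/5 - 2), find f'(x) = -8*x*(5*exp(x^2) + 3)*exp(x^2)*cos(exp(2*x^2)/3 + 2*exp(x^2)/5 - 2)/(15*(1 - cos(2*(exp(2*x^2)/3 + 2*exp(x^2)/5 - 2))))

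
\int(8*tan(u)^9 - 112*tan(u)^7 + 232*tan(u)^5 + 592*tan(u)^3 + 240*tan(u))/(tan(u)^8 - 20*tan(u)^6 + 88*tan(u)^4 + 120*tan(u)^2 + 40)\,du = log((tan(u)^4 - 10*tan(u)^2 - 6)^2/4 + 1) + C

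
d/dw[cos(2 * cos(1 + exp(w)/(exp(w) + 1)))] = 2*exp(w)*sin(1 + exp(w)/(exp(w) + 1))*sin(2*cos(1 + exp(w)/(exp(w) + 1)))/(exp(2*w) + 2*exp(w) + 1)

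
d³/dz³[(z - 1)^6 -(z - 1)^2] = 120*z^3 - 360*z^2 + 360*z - 120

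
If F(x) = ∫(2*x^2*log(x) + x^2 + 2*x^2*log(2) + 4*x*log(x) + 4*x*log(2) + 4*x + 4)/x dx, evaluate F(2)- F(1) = 23*log(2)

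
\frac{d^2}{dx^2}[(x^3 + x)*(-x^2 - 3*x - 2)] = -20*x^3 - 36*x^2 - 18*x - 6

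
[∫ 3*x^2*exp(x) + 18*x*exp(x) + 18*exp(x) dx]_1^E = -21*E + 3*(-2 + (2 + E)^2)*exp(E)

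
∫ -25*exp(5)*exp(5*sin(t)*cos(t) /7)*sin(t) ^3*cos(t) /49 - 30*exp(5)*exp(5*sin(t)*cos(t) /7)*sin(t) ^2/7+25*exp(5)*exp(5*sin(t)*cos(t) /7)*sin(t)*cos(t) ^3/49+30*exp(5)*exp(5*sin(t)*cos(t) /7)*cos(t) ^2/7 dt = 5*(sin(2*t) + 14)*exp(5*sin(2*t)/14 + 5)/14 + C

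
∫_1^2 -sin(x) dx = -cos(1) + cos(2)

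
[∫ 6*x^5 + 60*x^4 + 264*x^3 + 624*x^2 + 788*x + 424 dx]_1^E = -1313 - 2*(2 + E)^2 + (2 + (2 + E)^2)^3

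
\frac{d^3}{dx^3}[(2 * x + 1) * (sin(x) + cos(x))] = 2*x*sin(x) - 2*x*cos(x) - 5*sin(x) - 7*cos(x)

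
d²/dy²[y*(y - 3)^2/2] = 3*y - 6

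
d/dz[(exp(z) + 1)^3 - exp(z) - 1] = 3*exp(3*z) + 6*exp(2*z) + 2*exp(z)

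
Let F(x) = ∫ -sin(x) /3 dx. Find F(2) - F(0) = -1/3 + cos(2)/3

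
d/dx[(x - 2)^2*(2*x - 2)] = 6*x^2 - 20*x + 16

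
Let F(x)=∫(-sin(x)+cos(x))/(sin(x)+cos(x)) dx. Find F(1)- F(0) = log(sin(pi/4 + 1)) + log(2)/2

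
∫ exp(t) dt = exp(t) + C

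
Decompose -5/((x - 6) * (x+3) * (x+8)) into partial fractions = -1/(14*(x + 8)) + 1/(9*(x + 3)) - 5/(126*(x - 6))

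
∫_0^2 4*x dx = 8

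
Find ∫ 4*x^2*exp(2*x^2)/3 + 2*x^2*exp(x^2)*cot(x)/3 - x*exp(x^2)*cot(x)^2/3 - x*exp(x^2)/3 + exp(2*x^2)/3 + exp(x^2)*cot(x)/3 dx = x*(exp(x^2) + cot(x))*exp(x^2)/3 + C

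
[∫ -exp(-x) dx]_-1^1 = -E + exp(-1)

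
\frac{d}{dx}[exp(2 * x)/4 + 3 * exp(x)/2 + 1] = exp(2*x)/2 + 3*exp(x)/2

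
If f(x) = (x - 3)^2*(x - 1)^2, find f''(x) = 12*x^2 - 48*x + 44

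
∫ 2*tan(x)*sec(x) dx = 2*sec(x) + C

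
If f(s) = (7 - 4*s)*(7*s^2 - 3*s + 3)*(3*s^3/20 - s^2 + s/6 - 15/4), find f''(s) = -126*s^4 + 743*s^3 - 4237*s^2/5 + 9079*s/10 - 1021/2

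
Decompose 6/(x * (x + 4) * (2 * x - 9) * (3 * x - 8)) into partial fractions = -81/(880*(3*x - 8)) + 16/(561*(2*x - 9)) - 3/(680*(x + 4)) + 1/(48*x)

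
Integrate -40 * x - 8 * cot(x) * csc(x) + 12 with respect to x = -20*x^2 + 12*x + 8*csc(x) + C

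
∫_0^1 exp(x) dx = -1 + E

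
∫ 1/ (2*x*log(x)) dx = log(2*log(x))/2 + C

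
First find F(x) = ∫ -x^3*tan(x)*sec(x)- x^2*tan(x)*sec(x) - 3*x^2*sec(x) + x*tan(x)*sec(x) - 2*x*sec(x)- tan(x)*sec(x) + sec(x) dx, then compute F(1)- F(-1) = 0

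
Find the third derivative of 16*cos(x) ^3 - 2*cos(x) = -432*sin(x)^3 + 334*sin(x)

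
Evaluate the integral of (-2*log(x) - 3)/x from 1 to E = -4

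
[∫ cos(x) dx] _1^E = -sin(1) + sin(E)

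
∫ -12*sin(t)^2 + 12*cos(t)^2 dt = 6*sin(2*t) + C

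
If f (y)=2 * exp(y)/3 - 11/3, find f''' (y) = 2*exp(y)/3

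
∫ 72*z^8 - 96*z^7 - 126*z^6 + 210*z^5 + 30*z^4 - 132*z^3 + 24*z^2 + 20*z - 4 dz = 8*z^9 - 12*z^8 - 18*z^7 + 35*z^6 + 6*z^5 - 33*z^4 + 8*z^3 + 10*z^2 - 4*z + C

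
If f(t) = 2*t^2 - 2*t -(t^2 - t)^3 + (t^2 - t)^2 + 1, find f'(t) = -6*t^5 + 15*t^4 - 8*t^3 - 3*t^2 + 6*t - 2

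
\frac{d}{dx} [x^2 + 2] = 2*x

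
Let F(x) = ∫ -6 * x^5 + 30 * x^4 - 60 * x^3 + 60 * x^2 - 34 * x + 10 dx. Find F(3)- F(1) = -72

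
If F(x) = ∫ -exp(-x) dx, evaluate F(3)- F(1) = -exp(-1) + exp(-3)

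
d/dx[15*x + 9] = 15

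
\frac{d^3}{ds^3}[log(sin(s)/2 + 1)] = 2*(sin(s) - 1)*cos(s)/(sin(s) + 2)^3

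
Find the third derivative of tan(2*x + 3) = 48*tan(2*x + 3)^4 + 64*tan(2*x + 3)^2 + 16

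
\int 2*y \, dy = y^2 + C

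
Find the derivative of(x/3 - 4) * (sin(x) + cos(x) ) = -x*sin(x)/3 + x*cos(x)/3 + 13*sin(x)/3 - 11*cos(x)/3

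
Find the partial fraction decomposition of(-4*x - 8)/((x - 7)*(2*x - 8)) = 4/(x - 4) - 6/(x - 7)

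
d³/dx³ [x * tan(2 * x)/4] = 12*x*tan(2*x)^4 + 16*x*tan(2*x)^2 + 4*x + 6*tan(2*x)^3 + 6*tan(2*x)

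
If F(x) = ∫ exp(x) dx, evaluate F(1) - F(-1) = E - exp(-1)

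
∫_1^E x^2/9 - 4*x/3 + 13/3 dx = (-2 + E/3)^3 + E/3 + 116/27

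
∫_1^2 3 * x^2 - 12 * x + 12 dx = 1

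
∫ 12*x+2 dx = 6*x^2 + 2*x + C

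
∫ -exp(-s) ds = exp(-s) + C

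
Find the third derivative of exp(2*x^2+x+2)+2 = 64*x^3*exp(2*x^2 + x + 2) + 48*x^2*exp(2*x^2 + x + 2) + 60*x*exp(2*x^2 + x + 2) + 13*exp(2*x^2 + x + 2)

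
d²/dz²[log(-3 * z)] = -1/z^2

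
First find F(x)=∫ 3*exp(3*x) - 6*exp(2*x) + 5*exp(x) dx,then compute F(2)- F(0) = -2 + 2*exp(2) + (-1 + exp(2))^3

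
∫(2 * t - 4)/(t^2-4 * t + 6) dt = log((t - 2)^2 + 2) + C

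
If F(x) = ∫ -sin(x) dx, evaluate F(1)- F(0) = -1 + cos(1)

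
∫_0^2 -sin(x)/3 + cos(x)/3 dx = -1/3 + cos(2)/3 + sin(2)/3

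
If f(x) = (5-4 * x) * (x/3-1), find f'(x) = 17/3 - 8*x/3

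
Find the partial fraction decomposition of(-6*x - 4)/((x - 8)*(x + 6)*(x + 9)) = 50/(51*(x + 9)) - 16/(21*(x + 6)) - 26/(119*(x - 8))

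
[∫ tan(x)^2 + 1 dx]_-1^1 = 2*tan(1)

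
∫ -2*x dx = -x^2 + C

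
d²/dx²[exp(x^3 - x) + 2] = 9*x^4*exp(x^3 - x) - 6*x^2*exp(x^3 - x) + 6*x*exp(x^3 - x) + exp(x^3 - x)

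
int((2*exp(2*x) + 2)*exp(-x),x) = 4*sinh(x) + C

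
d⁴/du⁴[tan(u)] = 24*tan(u)^5 + 40*tan(u)^3 + 16*tan(u)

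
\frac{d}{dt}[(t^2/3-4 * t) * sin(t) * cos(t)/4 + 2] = t^2*cos(2*t)/12 + t*sin(2*t)/12 - t*cos(2*t) - sin(2*t)/2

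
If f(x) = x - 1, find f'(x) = 1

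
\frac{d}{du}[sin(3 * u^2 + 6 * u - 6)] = 6*(u + 1)*cos(3*u^2 + 6*u - 6)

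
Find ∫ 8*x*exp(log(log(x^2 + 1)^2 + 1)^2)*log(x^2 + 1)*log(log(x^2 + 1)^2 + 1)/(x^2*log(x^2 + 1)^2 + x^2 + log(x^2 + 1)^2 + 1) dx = exp(log(log(x^2 + 1)^2 + 1)^2) + C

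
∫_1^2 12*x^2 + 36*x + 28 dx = 110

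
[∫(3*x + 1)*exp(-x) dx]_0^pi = (-3*pi - 4)*exp(-pi) + 4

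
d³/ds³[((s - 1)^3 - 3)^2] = 120*s^3 - 360*s^2 + 360*s - 156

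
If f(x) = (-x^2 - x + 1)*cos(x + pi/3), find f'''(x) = -x^2*sin(x + pi/3) - x*sin(x + pi/3) + 6*x*cos(x + pi/3) + 7*sin(x + pi/3) + 3*cos(x + pi/3)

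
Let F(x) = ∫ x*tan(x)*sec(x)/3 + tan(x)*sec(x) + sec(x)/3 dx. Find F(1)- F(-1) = 2*sec(1)/3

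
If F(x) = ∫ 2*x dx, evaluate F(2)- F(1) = 3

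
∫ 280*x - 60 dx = 140*x^2 - 60*x + C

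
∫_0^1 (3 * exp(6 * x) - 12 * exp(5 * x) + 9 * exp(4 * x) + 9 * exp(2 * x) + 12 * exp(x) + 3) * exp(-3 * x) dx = (-2 - exp(-1) + E)^3 + 8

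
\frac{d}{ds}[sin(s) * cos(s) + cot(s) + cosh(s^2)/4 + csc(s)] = s*sinh(s^2)/2 - 2*sin(s)^2 - 1/tan(s)^2 - cos(s)/sin(s)^2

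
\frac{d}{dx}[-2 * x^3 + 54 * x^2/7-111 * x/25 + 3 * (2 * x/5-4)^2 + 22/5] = -6*x^2 + 2868*x/175 - 351/25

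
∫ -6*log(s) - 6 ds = -6*s*log(s) + C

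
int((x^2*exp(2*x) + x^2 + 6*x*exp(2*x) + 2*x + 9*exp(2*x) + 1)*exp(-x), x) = 2*((x + 2)^2 + 1)*sinh(x) + C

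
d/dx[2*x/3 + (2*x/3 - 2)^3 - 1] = 8*x^2/9 - 16*x/3 + 26/3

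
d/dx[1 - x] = -1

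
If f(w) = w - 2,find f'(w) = 1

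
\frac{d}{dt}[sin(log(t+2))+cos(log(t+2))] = sqrt(2)*cos(log(t + 2) + pi/4)/(t + 2)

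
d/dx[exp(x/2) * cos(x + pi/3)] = (-sin(x + pi/3) + cos(x + pi/3)/2)*exp(x/2)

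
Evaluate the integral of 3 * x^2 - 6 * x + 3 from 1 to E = (-1 + E)^3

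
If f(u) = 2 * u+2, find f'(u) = 2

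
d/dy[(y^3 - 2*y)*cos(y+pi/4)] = -y^3*sin(y + pi/4) + 3*y^2*cos(y + pi/4) + 2*y*sin(y + pi/4) - 2*cos(y + pi/4)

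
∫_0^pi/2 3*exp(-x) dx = 3 - 3*exp(-pi/2)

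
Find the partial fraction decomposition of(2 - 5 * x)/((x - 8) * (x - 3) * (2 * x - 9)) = 82/(21*(2*x - 9)) - 13/(15*(x - 3)) - 38/(35*(x - 8))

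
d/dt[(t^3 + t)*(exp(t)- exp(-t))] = (t^3*exp(2*t) + t^3 + 3*t^2*exp(2*t) - 3*t^2 + t*exp(2*t) + t + exp(2*t) - 1)*exp(-t)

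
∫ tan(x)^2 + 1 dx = tan(x) + C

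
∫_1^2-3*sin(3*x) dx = cos(6) - cos(3)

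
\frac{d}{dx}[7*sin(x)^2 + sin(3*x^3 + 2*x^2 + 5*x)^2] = 9*x^2*sin(2*x*(3*x^2 + 2*x + 5)) + 4*x*sin(2*x*(3*x^2 + 2*x + 5)) + 7*sin(2*x) + 5*sin(2*x*(3*x^2 + 2*x + 5))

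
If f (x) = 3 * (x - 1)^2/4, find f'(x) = 3*x/2 - 3/2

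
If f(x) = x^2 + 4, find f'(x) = 2*x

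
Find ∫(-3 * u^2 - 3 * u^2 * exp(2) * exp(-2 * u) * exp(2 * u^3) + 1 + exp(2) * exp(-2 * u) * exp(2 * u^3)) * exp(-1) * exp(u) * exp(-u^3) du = -2*sinh(u^3 - u + 1) + C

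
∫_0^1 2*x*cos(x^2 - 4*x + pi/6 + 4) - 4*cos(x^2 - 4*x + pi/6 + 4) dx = -sin(pi/6 + 4) + sin(pi/6 + 1)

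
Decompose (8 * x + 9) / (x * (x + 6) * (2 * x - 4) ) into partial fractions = -13/(32*(x + 6)) + 25/(32*(x - 2)) - 3/(8*x)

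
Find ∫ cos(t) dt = sin(t) + C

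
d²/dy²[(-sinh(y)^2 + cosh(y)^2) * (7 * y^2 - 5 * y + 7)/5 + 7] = 14/5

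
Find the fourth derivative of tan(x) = 24*tan(x)^5 + 40*tan(x)^3 + 16*tan(x)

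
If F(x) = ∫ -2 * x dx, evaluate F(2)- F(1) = -3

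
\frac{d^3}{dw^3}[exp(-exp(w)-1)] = (-exp(3*w) + 3*exp(2*w) - exp(w))*exp(-exp(w) - 1)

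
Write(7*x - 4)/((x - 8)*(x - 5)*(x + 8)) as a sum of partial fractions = -15/(52*(x + 8)) - 31/(39*(x - 5)) + 13/(12*(x - 8))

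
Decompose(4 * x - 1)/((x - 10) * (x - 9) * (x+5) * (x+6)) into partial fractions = 5/(48*(x + 6)) - 1/(10*(x + 5)) - 1/(6*(x - 9)) + 13/(80*(x - 10))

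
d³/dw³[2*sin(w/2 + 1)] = -cos(w/2 + 1)/4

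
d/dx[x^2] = 2*x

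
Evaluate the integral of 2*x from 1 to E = -1 + exp(2)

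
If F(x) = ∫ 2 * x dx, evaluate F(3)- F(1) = 8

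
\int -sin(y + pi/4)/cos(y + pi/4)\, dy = log(cos(y + pi/4)) + C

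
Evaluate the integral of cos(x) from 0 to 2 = sin(2)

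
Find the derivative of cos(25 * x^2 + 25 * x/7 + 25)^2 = -25*(2*x + 1/7)*sin(50*(x^2 + x/7 + 1))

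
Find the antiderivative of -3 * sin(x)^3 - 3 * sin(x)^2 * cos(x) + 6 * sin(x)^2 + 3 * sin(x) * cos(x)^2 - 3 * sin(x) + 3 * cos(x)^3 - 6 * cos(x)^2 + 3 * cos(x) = (sqrt(2)*sin(x + pi/4) - 1)^3 + C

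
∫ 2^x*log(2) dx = 2^x + C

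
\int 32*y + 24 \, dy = 16*y^2 + 24*y + C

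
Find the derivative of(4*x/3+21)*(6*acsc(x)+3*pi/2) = (8*x^2*sqrt(1 - 1/x^2)*acsc(x) + 2*pi*x^2*sqrt(1 - 1/x^2) - 8*x - 126)/(x^2*sqrt(1 - 1/x^2))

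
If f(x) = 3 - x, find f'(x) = -1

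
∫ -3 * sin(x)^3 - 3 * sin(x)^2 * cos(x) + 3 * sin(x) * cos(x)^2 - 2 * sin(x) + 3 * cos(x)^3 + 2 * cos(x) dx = sqrt(2)*(sin(2*x) + 3)*sin(x + pi/4) + C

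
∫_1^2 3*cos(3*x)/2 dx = sin(6)/2 - sin(3)/2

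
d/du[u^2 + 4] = 2*u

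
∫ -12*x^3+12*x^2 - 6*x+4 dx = -3*x^4 + 4*x^3 - 3*x^2 + 4*x + C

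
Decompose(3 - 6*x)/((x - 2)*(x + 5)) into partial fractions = -33/(7*(x + 5)) - 9/(7*(x - 2))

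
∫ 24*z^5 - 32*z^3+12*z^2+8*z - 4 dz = 4*z^6 - 8*z^4 + 4*z^3 + 4*z^2 - 4*z + C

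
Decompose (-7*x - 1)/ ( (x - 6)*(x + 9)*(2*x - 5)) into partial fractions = 74/(161*(2*x - 5)) + 62/(345*(x + 9)) - 43/(105*(x - 6))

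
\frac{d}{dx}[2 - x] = -1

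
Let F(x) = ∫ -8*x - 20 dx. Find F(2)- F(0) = -56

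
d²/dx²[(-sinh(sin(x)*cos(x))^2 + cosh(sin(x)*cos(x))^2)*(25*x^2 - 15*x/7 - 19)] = 50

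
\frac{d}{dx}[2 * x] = 2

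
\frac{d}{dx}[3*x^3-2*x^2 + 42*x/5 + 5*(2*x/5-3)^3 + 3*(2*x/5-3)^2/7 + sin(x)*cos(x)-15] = 249*x^2/25 - 3196*x/175 + cos(2*x) + 2148/35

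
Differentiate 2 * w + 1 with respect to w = 2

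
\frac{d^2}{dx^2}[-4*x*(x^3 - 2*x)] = 16 - 48*x^2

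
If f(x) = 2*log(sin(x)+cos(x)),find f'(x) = 2/tan(x + pi/4)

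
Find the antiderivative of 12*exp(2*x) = 6*exp(2*x) + C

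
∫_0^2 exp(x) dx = -1 + exp(2)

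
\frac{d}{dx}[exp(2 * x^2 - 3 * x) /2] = 2*x*exp(2*x^2 - 3*x) - 3*exp(2*x^2 - 3*x)/2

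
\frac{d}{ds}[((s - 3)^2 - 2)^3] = 6*s^5 - 90*s^4 + 516*s^3 - 1404*s^2 + 1806*s - 882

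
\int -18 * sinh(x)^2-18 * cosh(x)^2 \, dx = -9*sinh(2*x) + C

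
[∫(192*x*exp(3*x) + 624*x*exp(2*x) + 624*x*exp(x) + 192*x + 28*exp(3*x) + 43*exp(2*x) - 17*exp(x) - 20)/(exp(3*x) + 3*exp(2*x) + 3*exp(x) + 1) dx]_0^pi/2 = -10*pi - 5*exp(pi/2)/(1 + exp(pi/2)) + 1 + 6*(exp(pi/2)/(1 + exp(pi/2)) + 2*pi)^2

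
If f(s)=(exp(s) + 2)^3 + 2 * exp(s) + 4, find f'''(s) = 27*exp(3*s) + 48*exp(2*s) + 14*exp(s)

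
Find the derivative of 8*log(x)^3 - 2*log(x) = (24*log(x)^2 - 2)/x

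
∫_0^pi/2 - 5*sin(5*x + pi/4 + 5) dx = -sqrt(2)*cos(5)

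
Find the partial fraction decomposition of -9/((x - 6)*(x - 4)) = 9/(2*(x - 4)) - 9/(2*(x - 6))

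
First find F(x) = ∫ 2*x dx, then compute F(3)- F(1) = 8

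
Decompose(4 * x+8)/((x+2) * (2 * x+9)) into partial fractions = 4/(2*x + 9)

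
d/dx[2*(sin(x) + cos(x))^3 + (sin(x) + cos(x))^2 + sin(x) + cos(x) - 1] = 3*sqrt(2)*sin(3*x + pi/4) + 2*cos(2*x) + 4*sqrt(2)*cos(x + pi/4)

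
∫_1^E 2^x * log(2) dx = -2 + 2^E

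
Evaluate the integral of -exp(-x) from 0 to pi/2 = -1 + exp(-pi/2)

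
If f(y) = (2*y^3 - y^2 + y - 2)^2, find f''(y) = 120*y^4 - 80*y^3 + 60*y^2 - 60*y + 10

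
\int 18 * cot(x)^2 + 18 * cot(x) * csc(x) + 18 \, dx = -18*cot(x) - 18*csc(x) + C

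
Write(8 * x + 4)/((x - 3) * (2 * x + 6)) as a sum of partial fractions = 5/(3*(x + 3)) + 7/(3*(x - 3))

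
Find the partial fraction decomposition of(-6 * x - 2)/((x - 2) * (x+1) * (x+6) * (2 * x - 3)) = 88/(75*(2*x - 3)) - 17/(300*(x + 6)) + 4/(75*(x + 1)) - 7/(12*(x - 2))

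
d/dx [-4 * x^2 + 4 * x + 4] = 4 - 8*x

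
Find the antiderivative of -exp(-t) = exp(-t) + C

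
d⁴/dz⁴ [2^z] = 2^z*log(2)^4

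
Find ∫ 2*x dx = x^2 + C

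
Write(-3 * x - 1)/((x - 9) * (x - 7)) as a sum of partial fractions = 11/(x - 7) - 14/(x - 9)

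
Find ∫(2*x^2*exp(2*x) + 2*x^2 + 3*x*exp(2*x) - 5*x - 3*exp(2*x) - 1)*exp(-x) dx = -2*(-2*x^2 + x + 2)*sinh(x) + C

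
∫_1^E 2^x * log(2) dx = -2 + 2^E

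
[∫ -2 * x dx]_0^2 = -4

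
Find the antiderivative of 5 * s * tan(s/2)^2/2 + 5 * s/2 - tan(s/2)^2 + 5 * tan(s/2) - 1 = (5*s - 2)*tan(s/2) + C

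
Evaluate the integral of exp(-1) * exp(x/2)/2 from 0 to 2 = 1 - exp(-1)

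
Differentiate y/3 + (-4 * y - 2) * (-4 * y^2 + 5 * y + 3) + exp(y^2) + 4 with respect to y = 48*y^2 + 2*y*exp(y^2) - 24*y - 65/3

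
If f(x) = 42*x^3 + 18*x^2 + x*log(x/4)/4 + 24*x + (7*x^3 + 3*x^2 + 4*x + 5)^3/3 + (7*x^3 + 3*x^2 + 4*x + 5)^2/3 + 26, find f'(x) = 1029*x^8 + 1176*x^7 + 1813*x^6 + 2630*x^5 + 1860*x^4 + 4736*x^3/3 + 1169*x^2 + 1130*x/3 + log(x)/4 - log(2)/2 + 1651/12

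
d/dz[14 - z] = -1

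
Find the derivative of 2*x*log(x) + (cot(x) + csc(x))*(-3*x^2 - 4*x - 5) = 3*x^2*cos(x)/sin(x)^2 + 3*x^2/sin(x)^2 - 6*x/tan(x) - 6*x/sin(x) + 4*x*cos(x)/sin(x)^2 + 4*x/sin(x)^2 + 2*log(x) + 2 - 4/tan(x) - 4/sin(x) + 5*cos(x)/sin(x)^2 + 5/sin(x)^2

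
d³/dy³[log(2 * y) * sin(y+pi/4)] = (-y^3*log(y)*cos(y + pi/4) - y^3*log(2)*cos(y + pi/4) - 3*y^2*sin(y + pi/4) - 3*y*cos(y + pi/4) + 2*sin(y + pi/4))/y^3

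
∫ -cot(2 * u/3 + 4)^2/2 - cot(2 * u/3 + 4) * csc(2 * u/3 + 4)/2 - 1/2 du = 3/(4*tan(2*u/3 + 4)) + 3/(4*sin(2*u/3 + 4)) + C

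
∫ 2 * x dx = x^2 + C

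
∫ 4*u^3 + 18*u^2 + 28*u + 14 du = u^4 + 6*u^3 + 14*u^2 + 14*u + C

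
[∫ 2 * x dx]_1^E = -1 + exp(2)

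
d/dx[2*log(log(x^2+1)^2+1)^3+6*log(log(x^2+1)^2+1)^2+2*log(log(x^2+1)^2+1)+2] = (24*x*log(x^2 + 1)*log(log(x^2 + 1)^2 + 1)^2 + 48*x*log(x^2 + 1)*log(log(x^2 + 1)^2 + 1) + 8*x*log(x^2 + 1))/(x^2*log(x^2 + 1)^2 + x^2 + log(x^2 + 1)^2 + 1)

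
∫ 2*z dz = z^2 + C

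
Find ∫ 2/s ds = 2*log(s) + C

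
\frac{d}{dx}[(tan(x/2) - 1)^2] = (sin(x/2)/cos(x/2) - 1)/cos(x/2)^2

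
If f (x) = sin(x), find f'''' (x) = sin(x)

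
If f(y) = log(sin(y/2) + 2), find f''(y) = -(2*sin(y/2) + 1)/(4*(sin(y/2) + 2)^2)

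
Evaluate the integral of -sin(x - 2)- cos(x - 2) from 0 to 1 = -sin(2) - cos(2) + cos(1) + sin(1)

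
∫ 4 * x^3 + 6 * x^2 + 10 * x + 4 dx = x^4 + 2*x^3 + 5*x^2 + 4*x + C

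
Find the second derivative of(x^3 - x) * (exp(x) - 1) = x^3*exp(x) + 6*x^2*exp(x) + 5*x*exp(x) - 6*x - 2*exp(x)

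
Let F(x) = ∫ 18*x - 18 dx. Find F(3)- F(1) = 36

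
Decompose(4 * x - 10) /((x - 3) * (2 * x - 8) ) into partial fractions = -1/(x - 3) + 3/(x - 4)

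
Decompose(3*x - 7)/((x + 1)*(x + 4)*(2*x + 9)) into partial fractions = -82/(7*(2*x + 9)) + 19/(3*(x + 4)) - 10/(21*(x + 1))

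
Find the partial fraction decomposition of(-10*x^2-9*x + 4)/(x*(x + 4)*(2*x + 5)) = 48/(5*(2*x + 5)) - 10/(x + 4) + 1/(5*x)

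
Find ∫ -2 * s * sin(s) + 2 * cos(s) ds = 2*s*cos(s) + C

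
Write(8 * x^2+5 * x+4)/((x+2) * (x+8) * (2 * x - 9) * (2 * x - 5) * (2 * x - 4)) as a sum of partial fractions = -19/(54*(2*x - 5)) + 29/(250*(2*x - 9)) + 17/(2250*(x + 8)) - 1/(216*(x + 2)) + 23/(200*(x - 2))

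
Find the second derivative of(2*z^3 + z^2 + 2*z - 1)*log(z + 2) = (12*z^3*log(z + 2) + 10*z^3 + 50*z^2*log(z + 2) + 27*z^2 + 56*z*log(z + 2) + 10*z + 8*log(z + 2) + 9)/(z^2 + 4*z + 4)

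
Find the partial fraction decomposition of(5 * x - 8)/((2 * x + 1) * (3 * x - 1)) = -19/(5*(3*x - 1)) + 21/(5*(2*x + 1))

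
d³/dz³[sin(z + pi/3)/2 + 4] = -cos(z + pi/3)/2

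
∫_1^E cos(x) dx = -sin(1) + sin(E)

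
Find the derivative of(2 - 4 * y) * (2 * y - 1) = 8 - 16*y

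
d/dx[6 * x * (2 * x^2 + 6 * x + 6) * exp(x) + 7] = 12*x^3*exp(x) + 72*x^2*exp(x) + 108*x*exp(x) + 36*exp(x)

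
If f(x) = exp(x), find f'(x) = exp(x)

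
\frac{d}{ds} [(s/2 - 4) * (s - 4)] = s - 6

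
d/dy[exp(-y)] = -exp(-y)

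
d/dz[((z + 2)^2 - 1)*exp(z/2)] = z^2*exp(z/2)/2 + 4*z*exp(z/2) + 11*exp(z/2)/2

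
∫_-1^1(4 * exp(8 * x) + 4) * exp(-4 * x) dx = -2*exp(-4) + 2*exp(4)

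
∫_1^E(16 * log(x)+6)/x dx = 14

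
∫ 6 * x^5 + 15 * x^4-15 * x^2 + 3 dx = x^6 + 3*x^5 - 5*x^3 + 3*x + C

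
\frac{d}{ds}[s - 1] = 1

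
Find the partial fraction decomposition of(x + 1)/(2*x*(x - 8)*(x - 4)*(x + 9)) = 4/(1989*(x + 9)) - 5/(416*(x - 4)) + 9/(1088*(x - 8)) + 1/(576*x)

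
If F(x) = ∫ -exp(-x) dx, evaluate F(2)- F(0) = -1 + exp(-2)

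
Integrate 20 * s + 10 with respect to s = 10*s^2 + 10*s + C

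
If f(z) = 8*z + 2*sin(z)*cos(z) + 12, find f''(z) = -4*sin(2*z)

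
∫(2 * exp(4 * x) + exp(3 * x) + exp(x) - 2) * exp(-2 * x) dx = 4*sinh(x)^2 + 2*sinh(x) + C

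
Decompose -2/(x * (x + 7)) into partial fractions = 2/(7*(x + 7)) - 2/(7*x)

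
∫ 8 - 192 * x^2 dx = -64*x^3 + 8*x + C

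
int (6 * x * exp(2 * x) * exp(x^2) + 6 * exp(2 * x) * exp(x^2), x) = 3*exp((x + 1)^2 - 1) + C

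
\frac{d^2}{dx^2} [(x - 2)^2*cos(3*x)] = -9*x^2*cos(3*x) - 12*x*sin(3*x) + 36*x*cos(3*x) + 24*sin(3*x) - 34*cos(3*x)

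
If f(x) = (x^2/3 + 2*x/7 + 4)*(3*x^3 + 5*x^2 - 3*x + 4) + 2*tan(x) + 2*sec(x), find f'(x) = 5*x^4 + 212*x^3/21 + 261*x^2/7 + 860*x/21 + 2*tan(x)^2 + 2*tan(x)*sec(x) - 62/7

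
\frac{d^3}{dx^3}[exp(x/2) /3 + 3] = exp(x/2)/24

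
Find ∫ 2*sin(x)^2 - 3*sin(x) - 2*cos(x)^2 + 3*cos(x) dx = -sin(2*x) + 3*sqrt(2)*sin(x + pi/4) + C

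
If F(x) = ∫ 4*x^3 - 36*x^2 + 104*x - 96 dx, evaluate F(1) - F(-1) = -216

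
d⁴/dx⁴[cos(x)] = cos(x)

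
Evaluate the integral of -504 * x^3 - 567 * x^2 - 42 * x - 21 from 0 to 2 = -3654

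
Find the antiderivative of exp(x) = exp(x) + C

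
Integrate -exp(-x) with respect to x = exp(-x) + C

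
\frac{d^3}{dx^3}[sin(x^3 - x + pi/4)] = -27*x^6*cos(x^3 - x + pi/4) + 27*x^4*cos(x^3 - x + pi/4) - 54*x^3*sin(x^3 - x + pi/4) - 9*x^2*cos(x^3 - x + pi/4) + 18*x*sin(x^3 - x + pi/4) + 7*cos(x^3 - x + pi/4)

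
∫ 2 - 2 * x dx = -x^2 + 2*x + C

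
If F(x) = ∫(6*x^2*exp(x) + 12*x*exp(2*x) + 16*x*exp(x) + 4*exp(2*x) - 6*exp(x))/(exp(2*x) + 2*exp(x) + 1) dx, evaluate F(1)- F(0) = 5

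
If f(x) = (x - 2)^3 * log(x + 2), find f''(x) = (6*x^3*log(x + 2) + 5*x^3 + 12*x^2*log(x + 2) - 6*x^2 - 24*x*log(x + 2) - 36*x - 48*log(x + 2) + 56)/(x^2 + 4*x + 4)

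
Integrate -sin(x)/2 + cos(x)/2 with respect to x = sqrt(2)*sin(x + pi/4)/2 + C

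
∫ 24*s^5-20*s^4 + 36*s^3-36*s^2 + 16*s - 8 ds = 4*s^6 - 4*s^5 + 9*s^4 - 12*s^3 + 8*s^2 - 8*s + C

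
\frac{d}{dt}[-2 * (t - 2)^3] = -6*t^2 + 24*t - 24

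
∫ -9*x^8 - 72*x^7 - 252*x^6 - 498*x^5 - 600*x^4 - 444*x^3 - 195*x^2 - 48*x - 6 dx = -x^9 - 9*x^8 - 36*x^7 - 83*x^6 - 120*x^5 - 111*x^4 - 65*x^3 - 24*x^2 - 6*x + C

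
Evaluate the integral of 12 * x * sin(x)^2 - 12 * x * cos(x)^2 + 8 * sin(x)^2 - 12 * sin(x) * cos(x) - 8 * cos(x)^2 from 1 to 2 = 10*sin(2) - 16*sin(4)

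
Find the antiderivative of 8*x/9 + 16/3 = 4*x^2/9 + 16*x/3 + C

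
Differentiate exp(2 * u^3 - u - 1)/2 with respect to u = (6*u^2 - 1)*exp(2*u^3 - u - 1)/2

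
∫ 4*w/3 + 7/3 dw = 2*w^2/3 + 7*w/3 + C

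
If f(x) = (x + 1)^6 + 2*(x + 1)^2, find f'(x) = 6*x^5 + 30*x^4 + 60*x^3 + 60*x^2 + 34*x + 10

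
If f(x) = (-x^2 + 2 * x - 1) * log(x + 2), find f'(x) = (-2*x^2*log(x + 2) - x^2 - 2*x*log(x + 2) + 2*x + 4*log(x + 2) - 1)/(x + 2)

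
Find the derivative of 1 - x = -1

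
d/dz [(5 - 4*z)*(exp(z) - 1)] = -4*z*exp(z) + exp(z) + 4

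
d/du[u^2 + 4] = 2*u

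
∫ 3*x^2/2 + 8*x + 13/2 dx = x^3/2 + 4*x^2 + 13*x/2 + C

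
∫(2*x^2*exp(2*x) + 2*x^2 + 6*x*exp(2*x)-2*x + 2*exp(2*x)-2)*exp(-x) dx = 4*x*(x + 1)*sinh(x) + C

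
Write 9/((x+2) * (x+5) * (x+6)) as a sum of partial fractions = 9/(4*(x + 6)) - 3/(x + 5) + 3/(4*(x + 2))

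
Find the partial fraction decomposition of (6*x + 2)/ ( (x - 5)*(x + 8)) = 46/(13*(x + 8)) + 32/(13*(x - 5))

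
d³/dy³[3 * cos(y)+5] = 3*sin(y)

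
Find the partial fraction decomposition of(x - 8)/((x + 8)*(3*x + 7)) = -31/(17*(3*x + 7)) + 16/(17*(x + 8))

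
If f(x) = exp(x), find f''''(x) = exp(x)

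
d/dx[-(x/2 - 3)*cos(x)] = x*sin(x)/2 - 3*sin(x) - cos(x)/2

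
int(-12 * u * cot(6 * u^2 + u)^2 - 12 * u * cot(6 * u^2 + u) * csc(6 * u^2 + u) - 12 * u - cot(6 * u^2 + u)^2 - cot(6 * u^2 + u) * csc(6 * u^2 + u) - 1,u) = cot(u*(6*u + 1)) + csc(u*(6*u + 1)) + C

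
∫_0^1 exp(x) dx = -1 + E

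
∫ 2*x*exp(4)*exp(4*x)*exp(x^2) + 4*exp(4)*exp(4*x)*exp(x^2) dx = exp((x + 2)^2) + C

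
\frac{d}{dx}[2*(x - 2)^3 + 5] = 6*x^2 - 24*x + 24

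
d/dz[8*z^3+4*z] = 24*z^2 + 4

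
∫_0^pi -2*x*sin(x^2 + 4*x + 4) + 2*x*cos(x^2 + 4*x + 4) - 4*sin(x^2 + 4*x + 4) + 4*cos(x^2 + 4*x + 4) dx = sqrt(2)*(sin(pi/4 + 4 + pi^2) - sin(pi/4 + 4))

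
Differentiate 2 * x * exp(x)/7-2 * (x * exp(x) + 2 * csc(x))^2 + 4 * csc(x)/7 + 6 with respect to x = -4*x^2*exp(2*x) - 4*x*exp(2*x) + 8*x*exp(x)*cot(x)*csc(x) - 8*x*exp(x)*csc(x) + 2*x*exp(x)/7 - 8*exp(x)*csc(x) + 2*exp(x)/7 + 16*cot(x)*csc(x)^2 - 4*cot(x)*csc(x)/7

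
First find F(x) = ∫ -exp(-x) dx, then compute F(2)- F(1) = -exp(-1) + exp(-2)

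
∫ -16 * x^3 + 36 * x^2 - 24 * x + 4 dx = -4*x^4 + 12*x^3 - 12*x^2 + 4*x + C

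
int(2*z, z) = z^2 + C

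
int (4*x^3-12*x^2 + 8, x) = x^4 - 4*x^3 + 8*x + C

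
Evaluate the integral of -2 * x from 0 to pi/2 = -pi^2/4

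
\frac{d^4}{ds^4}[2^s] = 2^s*log(2)^4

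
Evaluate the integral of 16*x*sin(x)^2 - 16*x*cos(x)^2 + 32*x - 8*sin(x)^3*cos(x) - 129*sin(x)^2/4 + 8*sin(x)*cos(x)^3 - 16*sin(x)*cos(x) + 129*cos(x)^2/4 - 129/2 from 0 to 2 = -129/2 + sin(4)/8 - cos(8)/2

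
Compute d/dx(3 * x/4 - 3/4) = 3/4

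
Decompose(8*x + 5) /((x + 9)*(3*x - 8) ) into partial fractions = 79/(35*(3*x - 8)) + 67/(35*(x + 9))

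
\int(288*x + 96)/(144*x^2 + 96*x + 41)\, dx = log(16*(3*x + 1)^2/25 + 1) + C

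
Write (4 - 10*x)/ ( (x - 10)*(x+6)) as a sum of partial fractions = -4/(x + 6) - 6/(x - 10)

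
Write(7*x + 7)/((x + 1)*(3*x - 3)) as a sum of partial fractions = 7/(3*(x - 1))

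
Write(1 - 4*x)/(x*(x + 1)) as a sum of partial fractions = -5/(x + 1) + 1/x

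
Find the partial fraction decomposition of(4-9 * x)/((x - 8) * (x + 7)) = -67/(15*(x + 7)) - 68/(15*(x - 8))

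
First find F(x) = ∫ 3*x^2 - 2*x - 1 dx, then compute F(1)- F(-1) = 0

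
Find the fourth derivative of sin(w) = sin(w)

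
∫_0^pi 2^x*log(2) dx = -1 + 2^pi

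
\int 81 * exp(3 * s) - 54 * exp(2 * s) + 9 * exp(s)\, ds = (3*exp(s) - 1)^3 + C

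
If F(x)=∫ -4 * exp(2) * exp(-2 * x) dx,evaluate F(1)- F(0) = 2 - 2*exp(2)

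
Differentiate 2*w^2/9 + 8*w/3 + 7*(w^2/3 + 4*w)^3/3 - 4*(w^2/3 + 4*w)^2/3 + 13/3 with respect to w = 14*w^5/27 + 140*w^4/9 + 4016*w^3/27 + 1312*w^2/3 - 380*w/9 + 8/3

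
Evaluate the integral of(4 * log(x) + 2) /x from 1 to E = 4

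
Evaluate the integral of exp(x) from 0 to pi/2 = -1 + exp(pi/2)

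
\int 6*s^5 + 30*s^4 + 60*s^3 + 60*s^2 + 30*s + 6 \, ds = s^6 + 6*s^5 + 15*s^4 + 20*s^3 + 15*s^2 + 6*s + C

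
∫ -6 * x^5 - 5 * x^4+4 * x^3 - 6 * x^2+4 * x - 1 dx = -x^6 - x^5 + x^4 - 2*x^3 + 2*x^2 - x + C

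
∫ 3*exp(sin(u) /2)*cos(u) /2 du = 3*exp(sin(u)/2) + C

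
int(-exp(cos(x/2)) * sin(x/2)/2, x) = exp(cos(x/2)) + C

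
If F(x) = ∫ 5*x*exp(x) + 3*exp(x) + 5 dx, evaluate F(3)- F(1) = -3*E + 10 + 13*exp(3)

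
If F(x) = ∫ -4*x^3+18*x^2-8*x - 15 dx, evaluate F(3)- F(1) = 14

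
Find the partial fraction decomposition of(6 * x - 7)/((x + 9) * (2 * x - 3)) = 4/(21*(2*x - 3)) + 61/(21*(x + 9))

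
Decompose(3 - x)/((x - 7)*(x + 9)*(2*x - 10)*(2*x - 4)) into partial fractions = -3/(2464*(x + 9)) + 1/(660*(x - 2)) + 1/(168*(x - 5)) - 1/(160*(x - 7))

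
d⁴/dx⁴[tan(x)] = 24*tan(x)^5 + 40*tan(x)^3 + 16*tan(x)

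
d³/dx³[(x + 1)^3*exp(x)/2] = x^3*exp(x)/2 + 6*x^2*exp(x) + 39*x*exp(x)/2 + 17*exp(x)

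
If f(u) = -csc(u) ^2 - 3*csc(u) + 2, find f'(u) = (3 + 2/sin(u))*cos(u)/sin(u)^2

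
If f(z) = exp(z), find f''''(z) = exp(z)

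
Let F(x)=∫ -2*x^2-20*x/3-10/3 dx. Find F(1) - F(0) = -22/3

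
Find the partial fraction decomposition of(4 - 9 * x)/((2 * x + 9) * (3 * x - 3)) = -89/(33*(2*x + 9)) - 5/(33*(x - 1))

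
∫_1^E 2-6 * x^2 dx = -2*exp(3) + 2*E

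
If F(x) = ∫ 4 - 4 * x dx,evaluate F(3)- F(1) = -8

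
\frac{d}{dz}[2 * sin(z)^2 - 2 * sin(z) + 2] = 2*(2*sin(z) - 1)*cos(z)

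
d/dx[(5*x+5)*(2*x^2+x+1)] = 30*x^2 + 30*x + 10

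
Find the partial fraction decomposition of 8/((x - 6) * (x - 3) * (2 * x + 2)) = 1/(7*(x + 1)) - 1/(3*(x - 3)) + 4/(21*(x - 6))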